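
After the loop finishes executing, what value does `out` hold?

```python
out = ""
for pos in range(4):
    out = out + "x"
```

Let's trace through this code step by step.

Initialize: out = ''
Entering loop: for pos in range(4):
After iteration 1: pos = 0, out = 'x'
After iteration 2: pos = 1, out = 'xx'
After iteration 3: pos = 2, out = 'xxx'
After iteration 4: pos = 3, out = 'xxxx'
Loop ends.

Final answer: 'xxxx'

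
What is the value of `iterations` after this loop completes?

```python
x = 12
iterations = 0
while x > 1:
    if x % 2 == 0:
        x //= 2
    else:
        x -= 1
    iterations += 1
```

Let's trace through this code step by step.

Initialize: x = 12
Initialize: iterations = 0
Entering loop: while x > 1:
After iteration 1: x = 6, iterations = 1
After iteration 2: x = 3, iterations = 2
After iteration 3: x = 2, iterations = 3
After iteration 4: x = 1, iterations = 4
Loop ends.

Final answer: 4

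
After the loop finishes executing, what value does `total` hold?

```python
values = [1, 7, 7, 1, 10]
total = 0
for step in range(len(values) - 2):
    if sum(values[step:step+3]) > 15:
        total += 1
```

Let's trace through this code step by step.

Initialize: values = [1, 7, 7, 1, 10]
Initialize: total = 0
Entering loop: for step in range(len(values) - 2):
After iteration 1: step = 0, total = 0
After iteration 2: step = 1, total = 0
After iteration 3: step = 2, total = 1
Loop ends.

Final answer: 1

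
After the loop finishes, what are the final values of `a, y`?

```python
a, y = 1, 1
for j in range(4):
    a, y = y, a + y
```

Let's trace through this code step by step.

Initialize: a = 1
Initialize: y = 1
Entering loop: for j in range(4):
After iteration 1: j = 0, a = 1, y = 2
After iteration 2: j = 1, a = 2, y = 3
After iteration 3: j = 2, a = 3, y = 5
After iteration 4: j = 3, a = 5, y = 8
Loop ends.

Final answer: 5, 8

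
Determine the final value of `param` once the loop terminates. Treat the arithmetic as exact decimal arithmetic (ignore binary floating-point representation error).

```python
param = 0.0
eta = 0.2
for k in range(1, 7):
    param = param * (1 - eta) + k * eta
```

Let's trace through this code step by step.

Initialize: param = 0.0
Initialize: eta = 0.2
Entering loop: for k in range(1, 7):
After iteration 1: k = 1, param = 0.2
After iteration 2: k = 2, param = 0.56
After iteration 3: k = 3, param = 1.048
After iteration 4: k = 4, param = 1.6384
After iteration 5: k = 5, param = 2.31072
After iteration 6: k = 6, param = 3.048576
Loop ends.

Final answer: 3.048576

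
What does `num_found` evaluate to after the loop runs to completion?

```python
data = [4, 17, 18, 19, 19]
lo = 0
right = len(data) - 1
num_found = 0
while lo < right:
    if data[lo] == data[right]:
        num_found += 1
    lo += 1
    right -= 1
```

Let's trace through this code step by step.

Initialize: data = [4, 17, 18, 19, 19]
Initialize: lo = 0
Initialize: right = 4
Initialize: num_found = 0
Entering loop: while lo < right:
After iteration 1: lo = 1, right = 3, num_found = 0
After iteration 2: lo = 2, right = 2, num_found = 0
Loop ends.

Final answer: 0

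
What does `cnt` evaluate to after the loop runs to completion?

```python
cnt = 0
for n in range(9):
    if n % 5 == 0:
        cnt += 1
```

Let's trace through this code step by step.

Initialize: cnt = 0
Entering loop: for n in range(9):
After iteration 1: n = 0, cnt = 1
After iteration 2: n = 1, cnt = 1
After iteration 3: n = 2, cnt = 1
After iteration 4: n = 3, cnt = 1
After iteration 5: n = 4, cnt = 1
After iteration 6: n = 5, cnt = 2
After iteration 7: n = 6, cnt = 2
After iteration 8: n = 7, cnt = 2
After iteration 9: n = 8, cnt = 2
Loop ends.

Final answer: 2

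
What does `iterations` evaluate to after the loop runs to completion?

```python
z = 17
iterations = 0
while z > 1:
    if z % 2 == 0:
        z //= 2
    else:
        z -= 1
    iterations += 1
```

Let's trace through this code step by step.

Initialize: z = 17
Initialize: iterations = 0
Entering loop: while z > 1:
After iteration 1: z = 16, iterations = 1
After iteration 2: z = 8, iterations = 2
After iteration 3: z = 4, iterations = 3
After iteration 4: z = 2, iterations = 4
After iteration 5: z = 1, iterations = 5
Loop ends.

Final answer: 5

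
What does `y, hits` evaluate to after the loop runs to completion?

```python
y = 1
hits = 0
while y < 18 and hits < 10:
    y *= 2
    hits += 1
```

Let's trace through this code step by step.

Initialize: y = 1
Initialize: hits = 0
Entering loop: while y < 18 and hits < 10:
After iteration 1: y = 2, hits = 1
After iteration 2: y = 4, hits = 2
After iteration 3: y = 8, hits = 3
After iteration 4: y = 16, hits = 4
After iteration 5: y = 32, hits = 5
Loop ends.

Final answer: 32, 5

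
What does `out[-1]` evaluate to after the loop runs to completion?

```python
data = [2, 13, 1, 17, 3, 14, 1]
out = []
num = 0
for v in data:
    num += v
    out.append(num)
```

Let's trace through this code step by step.

Initialize: data = [2, 13, 1, 17, 3, 14, 1]
Initialize: out = []
Initialize: num = 0
Entering loop: for v in data:
After iteration 1: v = 2, out = [2], num = 2
After iteration 2: v = 13, out = [2, 15], num = 15
After iteration 3: v = 1, out = [2, 15, 16], num = 16
After iteration 4: v = 17, out = [2, 15, 16, 33], num = 33
After iteration 5: v = 3, out = [2, 15, 16, 33, 36], num = 36
After iteration 6: v = 14, out = [2, 15, 16, 33, 36, 50], num = 50
After iteration 7: v = 1, out = [2, 15, 16, 33, 36, 50, 51], num = 51
Loop ends.
out[-1] = 51

Final answer: 51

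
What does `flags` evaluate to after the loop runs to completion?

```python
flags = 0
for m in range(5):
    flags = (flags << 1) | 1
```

Let's trace through this code step by step.

Initialize: flags = 0
Entering loop: for m in range(5):
After iteration 1: m = 0, flags = 1
After iteration 2: m = 1, flags = 3
After iteration 3: m = 2, flags = 7
After iteration 4: m = 3, flags = 15
After iteration 5: m = 4, flags = 31
Loop ends.

Final answer: 31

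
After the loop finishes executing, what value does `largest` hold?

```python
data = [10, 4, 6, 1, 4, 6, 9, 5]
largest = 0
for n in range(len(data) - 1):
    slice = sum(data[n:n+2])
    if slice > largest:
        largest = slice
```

Let's trace through this code step by step.

Initialize: data = [10, 4, 6, 1, 4, 6, 9, 5]
Initialize: largest = 0
Entering loop: for n in range(len(data) - 1):
After iteration 1: n = 0, largest = 14, slice = 14
After iteration 2: n = 1, largest = 14, slice = 10
After iteration 3: n = 2, largest = 14, slice = 7
After iteration 4: n = 3, largest = 14, slice = 5
After iteration 5: n = 4, largest = 14, slice = 10
After iteration 6: n = 5, largest = 15, slice = 15
After iteration 7: n = 6, largest = 15, slice = 14
Loop ends.

Final answer: 15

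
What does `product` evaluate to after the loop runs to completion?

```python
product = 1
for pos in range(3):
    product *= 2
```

Let's trace through this code step by step.

Initialize: product = 1
Entering loop: for pos in range(3):
After iteration 1: pos = 0, product = 2
After iteration 2: pos = 1, product = 4
After iteration 3: pos = 2, product = 8
Loop ends.

Final answer: 8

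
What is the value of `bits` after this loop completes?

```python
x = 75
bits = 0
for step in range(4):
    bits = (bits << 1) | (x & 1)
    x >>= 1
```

Let's trace through this code step by step.

Initialize: x = 75
Initialize: bits = 0
Entering loop: for step in range(4):
After iteration 1: step = 0, x = 37, bits = 1
After iteration 2: step = 1, x = 18, bits = 3
After iteration 3: step = 2, x = 9, bits = 6
After iteration 4: step = 3, x = 4, bits = 13
Loop ends.

Final answer: 13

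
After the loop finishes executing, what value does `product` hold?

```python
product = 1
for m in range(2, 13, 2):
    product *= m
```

Let's trace through this code step by step.

Initialize: product = 1
Entering loop: for m in range(2, 13, 2):
After iteration 1: m = 2, product = 2
After iteration 2: m = 4, product = 8
After iteration 3: m = 6, product = 48
After iteration 4: m = 8, product = 384
After iteration 5: m = 10, product = 3840
After iteration 6: m = 12, product = 46080
Loop ends.

Final answer: 46080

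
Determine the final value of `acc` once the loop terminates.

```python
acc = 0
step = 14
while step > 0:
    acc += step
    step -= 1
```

Let's trace through this code step by step.

Initialize: acc = 0
Initialize: step = 14
Entering loop: while step > 0:
After iteration 1: acc = 14, step = 13
After iteration 2: acc = 27, step = 12
After iteration 3: acc = 39, step = 11
After iteration 4: acc = 50, step = 10
After iteration 5: acc = 60, step = 9
After iteration 6: acc = 69, step = 8
After iteration 7: acc = 77, step = 7
After iteration 8: acc = 84, step = 6
After iteration 9: acc = 90, step = 5
After iteration 10: acc = 95, step = 4
After iteration 11: acc = 99, step = 3
After iteration 12: acc = 102, step = 2
After iteration 13: acc = 104, step = 1
After iteration 14: acc = 105, step = 0
Loop ends.

Final answer: 105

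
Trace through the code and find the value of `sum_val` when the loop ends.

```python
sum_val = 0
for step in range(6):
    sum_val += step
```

Let's trace through this code step by step.

Initialize: sum_val = 0
Entering loop: for step in range(6):
After iteration 1: step = 0, sum_val = 0
After iteration 2: step = 1, sum_val = 1
After iteration 3: step = 2, sum_val = 3
After iteration 4: step = 3, sum_val = 6
After iteration 5: step = 4, sum_val = 10
After iteration 6: step = 5, sum_val = 15
Loop ends.

Final answer: 15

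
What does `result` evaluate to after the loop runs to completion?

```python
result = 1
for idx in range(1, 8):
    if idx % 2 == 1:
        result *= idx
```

Let's trace through this code step by step.

Initialize: result = 1
Entering loop: for idx in range(1, 8):
After iteration 1: idx = 1, result = 1
After iteration 2: idx = 2, result = 1
After iteration 3: idx = 3, result = 3
After iteration 4: idx = 4, result = 3
After iteration 5: idx = 5, result = 15
After iteration 6: idx = 6, result = 15
After iteration 7: idx = 7, result = 105
Loop ends.

Final answer: 105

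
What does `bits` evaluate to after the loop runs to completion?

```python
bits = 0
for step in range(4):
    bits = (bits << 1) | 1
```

Let's trace through this code step by step.

Initialize: bits = 0
Entering loop: for step in range(4):
After iteration 1: step = 0, bits = 1
After iteration 2: step = 1, bits = 3
After iteration 3: step = 2, bits = 7
After iteration 4: step = 3, bits = 15
Loop ends.

Final answer: 15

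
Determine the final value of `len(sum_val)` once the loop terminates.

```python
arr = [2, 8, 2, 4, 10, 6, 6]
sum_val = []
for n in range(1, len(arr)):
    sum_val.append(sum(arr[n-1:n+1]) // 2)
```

Let's trace through this code step by step.

Initialize: arr = [2, 8, 2, 4, 10, 6, 6]
Initialize: sum_val = []
Entering loop: for n in range(1, len(arr)):
After iteration 1: n = 1, sum_val = [5]
After iteration 2: n = 2, sum_val = [5, 5]
After iteration 3: n = 3, sum_val = [5, 5, 3]
After iteration 4: n = 4, sum_val = [5, 5, 3, 7]
After iteration 5: n = 5, sum_val = [5, 5, 3, 7, 8]
After iteration 6: n = 6, sum_val = [5, 5, 3, 7, 8, 6]
Loop ends.
len(sum_val) = 6

Final answer: 6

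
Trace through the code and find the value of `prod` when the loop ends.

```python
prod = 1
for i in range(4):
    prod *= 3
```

Let's trace through this code step by step.

Initialize: prod = 1
Entering loop: for i in range(4):
After iteration 1: i = 0, prod = 3
After iteration 2: i = 1, prod = 9
After iteration 3: i = 2, prod = 27
After iteration 4: i = 3, prod = 81
Loop ends.

Final answer: 81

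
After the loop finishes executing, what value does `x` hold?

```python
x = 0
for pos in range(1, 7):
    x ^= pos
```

Let's trace through this code step by step.

Initialize: x = 0
Entering loop: for pos in range(1, 7):
After iteration 1: pos = 1, x = 1
After iteration 2: pos = 2, x = 3
After iteration 3: pos = 3, x = 0
After iteration 4: pos = 4, x = 4
After iteration 5: pos = 5, x = 1
After iteration 6: pos = 6, x = 7
Loop ends.

Final answer: 7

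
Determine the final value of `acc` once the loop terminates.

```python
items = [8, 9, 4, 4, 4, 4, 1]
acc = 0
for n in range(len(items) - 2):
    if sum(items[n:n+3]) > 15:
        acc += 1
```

Let's trace through this code step by step.

Initialize: items = [8, 9, 4, 4, 4, 4, 1]
Initialize: acc = 0
Entering loop: for n in range(len(items) - 2):
After iteration 1: n = 0, acc = 1
After iteration 2: n = 1, acc = 2
After iteration 3: n = 2, acc = 2
After iteration 4: n = 3, acc = 2
After iteration 5: n = 4, acc = 2
Loop ends.

Final answer: 2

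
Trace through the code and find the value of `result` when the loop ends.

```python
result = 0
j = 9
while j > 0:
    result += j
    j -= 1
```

Let's trace through this code step by step.

Initialize: result = 0
Initialize: j = 9
Entering loop: while j > 0:
After iteration 1: result = 9, j = 8
After iteration 2: result = 17, j = 7
After iteration 3: result = 24, j = 6
After iteration 4: result = 30, j = 5
After iteration 5: result = 35, j = 4
After iteration 6: result = 39, j = 3
After iteration 7: result = 42, j = 2
After iteration 8: result = 44, j = 1
After iteration 9: result = 45, j = 0
Loop ends.

Final answer: 45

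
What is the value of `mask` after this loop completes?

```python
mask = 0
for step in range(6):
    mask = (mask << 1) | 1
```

Let's trace through this code step by step.

Initialize: mask = 0
Entering loop: for step in range(6):
After iteration 1: step = 0, mask = 1
After iteration 2: step = 1, mask = 3
After iteration 3: step = 2, mask = 7
After iteration 4: step = 3, mask = 15
After iteration 5: step = 4, mask = 31
After iteration 6: step = 5, mask = 63
Loop ends.

Final answer: 63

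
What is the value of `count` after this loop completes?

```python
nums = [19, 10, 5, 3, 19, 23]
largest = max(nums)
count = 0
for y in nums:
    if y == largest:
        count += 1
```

Let's trace through this code step by step.

Initialize: nums = [19, 10, 5, 3, 19, 23]
Initialize: largest = 23
Initialize: count = 0
Entering loop: for y in nums:
After iteration 1: y = 19, count = 0
After iteration 2: y = 10, count = 0
After iteration 3: y = 5, count = 0
After iteration 4: y = 3, count = 0
After iteration 5: y = 19, count = 0
After iteration 6: y = 23, count = 1
Loop ends.

Final answer: 1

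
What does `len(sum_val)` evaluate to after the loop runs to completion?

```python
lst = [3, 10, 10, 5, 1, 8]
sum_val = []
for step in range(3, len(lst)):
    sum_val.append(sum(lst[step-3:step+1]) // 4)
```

Let's trace through this code step by step.

Initialize: lst = [3, 10, 10, 5, 1, 8]
Initialize: sum_val = []
Entering loop: for step in range(3, len(lst)):
After iteration 1: step = 3, sum_val = [7]
After iteration 2: step = 4, sum_val = [7, 6]
After iteration 3: step = 5, sum_val = [7, 6, 6]
Loop ends.
len(sum_val) = 3

Final answer: 3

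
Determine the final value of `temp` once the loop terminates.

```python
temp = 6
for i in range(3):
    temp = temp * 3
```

Let's trace through this code step by step.

Initialize: temp = 6
Entering loop: for i in range(3):
After iteration 1: i = 0, temp = 18
After iteration 2: i = 1, temp = 54
After iteration 3: i = 2, temp = 162
Loop ends.

Final answer: 162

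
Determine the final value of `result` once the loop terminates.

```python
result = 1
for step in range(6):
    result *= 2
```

Let's trace through this code step by step.

Initialize: result = 1
Entering loop: for step in range(6):
After iteration 1: step = 0, result = 2
After iteration 2: step = 1, result = 4
After iteration 3: step = 2, result = 8
After iteration 4: step = 3, result = 16
After iteration 5: step = 4, result = 32
After iteration 6: step = 5, result = 64
Loop ends.

Final answer: 64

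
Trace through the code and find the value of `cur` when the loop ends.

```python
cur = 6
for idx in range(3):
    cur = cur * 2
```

Let's trace through this code step by step.

Initialize: cur = 6
Entering loop: for idx in range(3):
After iteration 1: idx = 0, cur = 12
After iteration 2: idx = 1, cur = 24
After iteration 3: idx = 2, cur = 48
Loop ends.

Final answer: 48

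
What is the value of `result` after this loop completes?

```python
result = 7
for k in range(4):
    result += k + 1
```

Let's trace through this code step by step.

Initialize: result = 7
Entering loop: for k in range(4):
After iteration 1: k = 0, result = 8
After iteration 2: k = 1, result = 10
After iteration 3: k = 2, result = 13
After iteration 4: k = 3, result = 17
Loop ends.

Final answer: 17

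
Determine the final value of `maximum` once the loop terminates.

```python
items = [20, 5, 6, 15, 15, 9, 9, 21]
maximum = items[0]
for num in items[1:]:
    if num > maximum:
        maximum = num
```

Let's trace through this code step by step.

Initialize: items = [20, 5, 6, 15, 15, 9, 9, 21]
Initialize: maximum = 20
Entering loop: for num in items[1:]:
After iteration 1: num = 5, maximum = 20
After iteration 2: num = 6, maximum = 20
After iteration 3: num = 15, maximum = 20
After iteration 4: num = 15, maximum = 20
After iteration 5: num = 9, maximum = 20
After iteration 6: num = 9, maximum = 20
After iteration 7: num = 21, maximum = 21
Loop ends.

Final answer: 21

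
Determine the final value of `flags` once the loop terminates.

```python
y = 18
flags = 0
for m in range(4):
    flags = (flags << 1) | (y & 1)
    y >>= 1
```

Let's trace through this code step by step.

Initialize: y = 18
Initialize: flags = 0
Entering loop: for m in range(4):
After iteration 1: m = 0, y = 9, flags = 0
After iteration 2: m = 1, y = 4, flags = 1
After iteration 3: m = 2, y = 2, flags = 2
After iteration 4: m = 3, y = 1, flags = 4
Loop ends.

Final answer: 4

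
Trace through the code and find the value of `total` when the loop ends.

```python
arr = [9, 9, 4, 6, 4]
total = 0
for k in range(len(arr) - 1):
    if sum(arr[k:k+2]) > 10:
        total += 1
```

Let's trace through this code step by step.

Initialize: arr = [9, 9, 4, 6, 4]
Initialize: total = 0
Entering loop: for k in range(len(arr) - 1):
After iteration 1: k = 0, total = 1
After iteration 2: k = 1, total = 2
After iteration 3: k = 2, total = 2
After iteration 4: k = 3, total = 2
Loop ends.

Final answer: 2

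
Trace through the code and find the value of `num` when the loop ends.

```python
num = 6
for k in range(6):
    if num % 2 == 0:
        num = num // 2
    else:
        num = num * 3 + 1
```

Let's trace through this code step by step.

Initialize: num = 6
Entering loop: for k in range(6):
After iteration 1: k = 0, num = 3
After iteration 2: k = 1, num = 10
After iteration 3: k = 2, num = 5
After iteration 4: k = 3, num = 16
After iteration 5: k = 4, num = 8
After iteration 6: k = 5, num = 4
Loop ends.

Final answer: 4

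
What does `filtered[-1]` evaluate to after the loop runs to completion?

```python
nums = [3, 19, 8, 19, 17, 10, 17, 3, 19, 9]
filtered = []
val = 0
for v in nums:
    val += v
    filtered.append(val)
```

Let's trace through this code step by step.

Initialize: nums = [3, 19, 8, 19, 17, 10, 17, 3, 19, 9]
Initialize: filtered = []
Initialize: val = 0
Entering loop: for v in nums:
After iteration 1: v = 3, filtered = [3], val = 3
After iteration 2: v = 19, filtered = [3, 22], val = 22
After iteration 3: v = 8, filtered = [3, 22, 30], val = 30
After iteration 4: v = 19, filtered = [3, 22, 30, 49], val = 49
After iteration 5: v = 17, filtered = [3, 22, 30, 49, 66], val = 66
After iteration 6: v = 10, filtered = [3, 22, 30, 49, 66, 76], val = 76
After iteration 7: v = 17, filtered = [3, 22, 30, 49, 66, 76, 93], val = 93
After iteration 8: v = 3, filtered = [3, 22, 30, 49, 66, 76, 93, 96], val = 96
After iteration 9: v = 19, filtered = [3, 22, 30, 49, 66, 76, 93, 96, 115], val = 115
After iteration 10: v = 9, filtered = [3, 22, 30, 49, 66, 76, 93, 96, 115, 124], val = 124
Loop ends.
filtered[-1] = 124

Final answer: 124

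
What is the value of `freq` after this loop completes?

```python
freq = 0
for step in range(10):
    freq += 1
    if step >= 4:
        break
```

Let's trace through this code step by step.

Initialize: freq = 0
Entering loop: for step in range(10):
After iteration 1: step = 0, freq = 1
After iteration 2: step = 1, freq = 2
After iteration 3: step = 2, freq = 3
After iteration 4: step = 3, freq = 4
After iteration 5: step = 4, freq = 5
Loop ends.

Final answer: 5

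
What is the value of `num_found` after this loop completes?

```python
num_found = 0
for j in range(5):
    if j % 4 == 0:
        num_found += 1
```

Let's trace through this code step by step.

Initialize: num_found = 0
Entering loop: for j in range(5):
After iteration 1: j = 0, num_found = 1
After iteration 2: j = 1, num_found = 1
After iteration 3: j = 2, num_found = 1
After iteration 4: j = 3, num_found = 1
After iteration 5: j = 4, num_found = 2
Loop ends.

Final answer: 2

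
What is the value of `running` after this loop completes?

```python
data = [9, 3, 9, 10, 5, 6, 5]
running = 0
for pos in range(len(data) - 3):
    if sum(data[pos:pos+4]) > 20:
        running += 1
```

Let's trace through this code step by step.

Initialize: data = [9, 3, 9, 10, 5, 6, 5]
Initialize: running = 0
Entering loop: for pos in range(len(data) - 3):
After iteration 1: pos = 0, running = 1
After iteration 2: pos = 1, running = 2
After iteration 3: pos = 2, running = 3
After iteration 4: pos = 3, running = 4
Loop ends.

Final answer: 4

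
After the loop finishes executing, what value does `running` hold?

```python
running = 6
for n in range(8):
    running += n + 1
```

Let's trace through this code step by step.

Initialize: running = 6
Entering loop: for n in range(8):
After iteration 1: n = 0, running = 7
After iteration 2: n = 1, running = 9
After iteration 3: n = 2, running = 12
After iteration 4: n = 3, running = 16
After iteration 5: n = 4, running = 21
After iteration 6: n = 5, running = 27
After iteration 7: n = 6, running = 34
After iteration 8: n = 7, running = 42
Loop ends.

Final answer: 42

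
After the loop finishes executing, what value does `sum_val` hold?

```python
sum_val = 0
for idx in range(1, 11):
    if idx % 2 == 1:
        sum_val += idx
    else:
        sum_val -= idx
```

Let's trace through this code step by step.

Initialize: sum_val = 0
Entering loop: for idx in range(1, 11):
After iteration 1: idx = 1, sum_val = 1
After iteration 2: idx = 2, sum_val = -1
After iteration 3: idx = 3, sum_val = 2
After iteration 4: idx = 4, sum_val = -2
After iteration 5: idx = 5, sum_val = 3
After iteration 6: idx = 6, sum_val = -3
After iteration 7: idx = 7, sum_val = 4
After iteration 8: idx = 8, sum_val = -4
After iteration 9: idx = 9, sum_val = 5
After iteration 10: idx = 10, sum_val = -5
Loop ends.

Final answer: -5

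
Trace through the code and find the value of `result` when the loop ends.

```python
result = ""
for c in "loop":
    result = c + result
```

Let's trace through this code step by step.

Initialize: result = ''
Entering loop: for c in "loop":
After iteration 1: c = 'l', result = 'l'
After iteration 2: c = 'o', result = 'ol'
After iteration 3: c = 'o', result = 'ool'
After iteration 4: c = 'p', result = 'pool'
Loop ends.

Final answer: 'pool'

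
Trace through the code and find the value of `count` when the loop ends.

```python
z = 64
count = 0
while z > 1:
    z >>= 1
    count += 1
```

Let's trace through this code step by step.

Initialize: z = 64
Initialize: count = 0
Entering loop: while z > 1:
After iteration 1: z = 32, count = 1
After iteration 2: z = 16, count = 2
After iteration 3: z = 8, count = 3
After iteration 4: z = 4, count = 4
After iteration 5: z = 2, count = 5
After iteration 6: z = 1, count = 6
Loop ends.

Final answer: 6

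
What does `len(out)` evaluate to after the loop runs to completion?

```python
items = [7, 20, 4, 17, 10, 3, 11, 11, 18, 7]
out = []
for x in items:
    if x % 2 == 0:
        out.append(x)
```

Let's trace through this code step by step.

Initialize: items = [7, 20, 4, 17, 10, 3, 11, 11, 18, 7]
Initialize: out = []
Entering loop: for x in items:
After iteration 1: x = 7, out = []
After iteration 2: x = 20, out = [20]
After iteration 3: x = 4, out = [20, 4]
After iteration 4: x = 17, out = [20, 4]
After iteration 5: x = 10, out = [20, 4, 10]
After iteration 6: x = 3, out = [20, 4, 10]
After iteration 7: x = 11, out = [20, 4, 10]
After iteration 8: x = 11, out = [20, 4, 10]
After iteration 9: x = 18, out = [20, 4, 10, 18]
After iteration 10: x = 7, out = [20, 4, 10, 18]
Loop ends.
len(out) = 4

Final answer: 4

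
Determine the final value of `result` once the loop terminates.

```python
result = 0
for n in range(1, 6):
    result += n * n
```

Let's trace through this code step by step.

Initialize: result = 0
Entering loop: for n in range(1, 6):
After iteration 1: n = 1, result = 1
After iteration 2: n = 2, result = 5
After iteration 3: n = 3, result = 14
After iteration 4: n = 4, result = 30
After iteration 5: n = 5, result = 55
Loop ends.

Final answer: 55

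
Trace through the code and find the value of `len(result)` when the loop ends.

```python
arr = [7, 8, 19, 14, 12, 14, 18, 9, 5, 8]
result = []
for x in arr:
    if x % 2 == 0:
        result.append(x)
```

Let's trace through this code step by step.

Initialize: arr = [7, 8, 19, 14, 12, 14, 18, 9, 5, 8]
Initialize: result = []
Entering loop: for x in arr:
After iteration 1: x = 7, result = []
After iteration 2: x = 8, result = [8]
After iteration 3: x = 19, result = [8]
After iteration 4: x = 14, result = [8, 14]
After iteration 5: x = 12, result = [8, 14, 12]
After iteration 6: x = 14, result = [8, 14, 12, 14]
After iteration 7: x = 18, result = [8, 14, 12, 14, 18]
After iteration 8: x = 9, result = [8, 14, 12, 14, 18]
After iteration 9: x = 5, result = [8, 14, 12, 14, 18]
After iteration 10: x = 8, result = [8, 14, 12, 14, 18, 8]
Loop ends.
len(result) = 6

Final answer: 6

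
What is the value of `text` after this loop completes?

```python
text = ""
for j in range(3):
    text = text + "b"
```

Let's trace through this code step by step.

Initialize: text = ''
Entering loop: for j in range(3):
After iteration 1: j = 0, text = 'b'
After iteration 2: j = 1, text = 'bb'
After iteration 3: j = 2, text = 'bbb'
Loop ends.

Final answer: 'bbb'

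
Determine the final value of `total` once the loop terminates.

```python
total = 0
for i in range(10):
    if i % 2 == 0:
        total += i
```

Let's trace through this code step by step.

Initialize: total = 0
Entering loop: for i in range(10):
After iteration 1: i = 0, total = 0
After iteration 2: i = 1, total = 0
After iteration 3: i = 2, total = 2
After iteration 4: i = 3, total = 2
After iteration 5: i = 4, total = 6
After iteration 6: i = 5, total = 6
After iteration 7: i = 6, total = 12
After iteration 8: i = 7, total = 12
After iteration 9: i = 8, total = 20
After iteration 10: i = 9, total = 20
Loop ends.

Final answer: 20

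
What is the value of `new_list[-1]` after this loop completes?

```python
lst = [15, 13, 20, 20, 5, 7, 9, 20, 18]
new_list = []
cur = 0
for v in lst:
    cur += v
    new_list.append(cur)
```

Let's trace through this code step by step.

Initialize: lst = [15, 13, 20, 20, 5, 7, 9, 20, 18]
Initialize: new_list = []
Initialize: cur = 0
Entering loop: for v in lst:
After iteration 1: v = 15, new_list = [15], cur = 15
After iteration 2: v = 13, new_list = [15, 28], cur = 28
After iteration 3: v = 20, new_list = [15, 28, 48], cur = 48
After iteration 4: v = 20, new_list = [15, 28, 48, 68], cur = 68
After iteration 5: v = 5, new_list = [15, 28, 48, 68, 73], cur = 73
After iteration 6: v = 7, new_list = [15, 28, 48, 68, 73, 80], cur = 80
After iteration 7: v = 9, new_list = [15, 28, 48, 68, 73, 80, 89], cur = 89
After iteration 8: v = 20, new_list = [15, 28, 48, 68, 73, 80, 89, 109], cur = 109
After iteration 9: v = 18, new_list = [15, 28, 48, 68, 73, 80, 89, 109, 127], cur = 127
Loop ends.
new_list[-1] = 127

Final answer: 127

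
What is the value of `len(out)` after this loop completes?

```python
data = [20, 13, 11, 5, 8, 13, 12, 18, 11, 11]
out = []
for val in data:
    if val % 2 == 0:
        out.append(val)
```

Let's trace through this code step by step.

Initialize: data = [20, 13, 11, 5, 8, 13, 12, 18, 11, 11]
Initialize: out = []
Entering loop: for val in data:
After iteration 1: val = 20, out = [20]
After iteration 2: val = 13, out = [20]
After iteration 3: val = 11, out = [20]
After iteration 4: val = 5, out = [20]
After iteration 5: val = 8, out = [20, 8]
After iteration 6: val = 13, out = [20, 8]
After iteration 7: val = 12, out = [20, 8, 12]
After iteration 8: val = 18, out = [20, 8, 12, 18]
After iteration 9: val = 11, out = [20, 8, 12, 18]
After iteration 10: val = 11, out = [20, 8, 12, 18]
Loop ends.
len(out) = 4

Final answer: 4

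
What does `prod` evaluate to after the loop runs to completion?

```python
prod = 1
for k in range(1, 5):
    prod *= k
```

Let's trace through this code step by step.

Initialize: prod = 1
Entering loop: for k in range(1, 5):
After iteration 1: k = 1, prod = 1
After iteration 2: k = 2, prod = 2
After iteration 3: k = 3, prod = 6
After iteration 4: k = 4, prod = 24
Loop ends.

Final answer: 24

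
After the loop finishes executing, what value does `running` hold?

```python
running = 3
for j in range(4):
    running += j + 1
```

Let's trace through this code step by step.

Initialize: running = 3
Entering loop: for j in range(4):
After iteration 1: j = 0, running = 4
After iteration 2: j = 1, running = 6
After iteration 3: j = 2, running = 9
After iteration 4: j = 3, running = 13
Loop ends.

Final answer: 13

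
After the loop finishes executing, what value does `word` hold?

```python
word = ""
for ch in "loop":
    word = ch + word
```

Let's trace through this code step by step.

Initialize: word = ''
Entering loop: for ch in "loop":
After iteration 1: ch = 'l', word = 'l'
After iteration 2: ch = 'o', word = 'ol'
After iteration 3: ch = 'o', word = 'ool'
After iteration 4: ch = 'p', word = 'pool'
Loop ends.

Final answer: 'pool'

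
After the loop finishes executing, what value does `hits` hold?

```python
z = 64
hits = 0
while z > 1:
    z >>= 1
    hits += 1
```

Let's trace through this code step by step.

Initialize: z = 64
Initialize: hits = 0
Entering loop: while z > 1:
After iteration 1: z = 32, hits = 1
After iteration 2: z = 16, hits = 2
After iteration 3: z = 8, hits = 3
After iteration 4: z = 4, hits = 4
After iteration 5: z = 2, hits = 5
After iteration 6: z = 1, hits = 6
Loop ends.

Final answer: 6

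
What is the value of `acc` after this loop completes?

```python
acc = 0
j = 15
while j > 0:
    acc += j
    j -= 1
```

Let's trace through this code step by step.

Initialize: acc = 0
Initialize: j = 15
Entering loop: while j > 0:
After iteration 1: acc = 15, j = 14
After iteration 2: acc = 29, j = 13
After iteration 3: acc = 42, j = 12
After iteration 4: acc = 54, j = 11
After iteration 5: acc = 65, j = 10
After iteration 6: acc = 75, j = 9
After iteration 7: acc = 84, j = 8
After iteration 8: acc = 92, j = 7
After iteration 9: acc = 99, j = 6
After iteration 10: acc = 105, j = 5
After iteration 11: acc = 110, j = 4
After iteration 12: acc = 114, j = 3
After iteration 13: acc = 117, j = 2
After iteration 14: acc = 119, j = 1
After iteration 15: acc = 120, j = 0
Loop ends.

Final answer: 120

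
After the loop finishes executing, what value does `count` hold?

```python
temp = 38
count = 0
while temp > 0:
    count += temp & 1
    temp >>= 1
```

Let's trace through this code step by step.

Initialize: temp = 38
Initialize: count = 0
Entering loop: while temp > 0:
After iteration 1: temp = 19, count = 0
After iteration 2: temp = 9, count = 1
After iteration 3: temp = 4, count = 2
After iteration 4: temp = 2, count = 2
After iteration 5: temp = 1, count = 2
After iteration 6: temp = 0, count = 3
Loop ends.

Final answer: 3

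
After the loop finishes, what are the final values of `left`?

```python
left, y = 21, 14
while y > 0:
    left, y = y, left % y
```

Let's trace through this code step by step.

Initialize: left = 21
Initialize: y = 14
Entering loop: while y > 0:
After iteration 1: left = 14, y = 7
After iteration 2: left = 7, y = 0
Loop ends.

Final answer: 7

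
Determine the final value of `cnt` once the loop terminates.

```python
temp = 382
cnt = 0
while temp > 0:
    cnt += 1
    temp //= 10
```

Let's trace through this code step by step.

Initialize: temp = 382
Initialize: cnt = 0
Entering loop: while temp > 0:
After iteration 1: temp = 38, cnt = 1
After iteration 2: temp = 3, cnt = 2
After iteration 3: temp = 0, cnt = 3
Loop ends.

Final answer: 3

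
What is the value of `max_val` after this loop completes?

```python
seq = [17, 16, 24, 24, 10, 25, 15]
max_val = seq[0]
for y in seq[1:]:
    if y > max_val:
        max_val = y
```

Let's trace through this code step by step.

Initialize: seq = [17, 16, 24, 24, 10, 25, 15]
Initialize: max_val = 17
Entering loop: for y in seq[1:]:
After iteration 1: y = 16, max_val = 17
After iteration 2: y = 24, max_val = 24
After iteration 3: y = 24, max_val = 24
After iteration 4: y = 10, max_val = 24
After iteration 5: y = 25, max_val = 25
After iteration 6: y = 15, max_val = 25
Loop ends.

Final answer: 25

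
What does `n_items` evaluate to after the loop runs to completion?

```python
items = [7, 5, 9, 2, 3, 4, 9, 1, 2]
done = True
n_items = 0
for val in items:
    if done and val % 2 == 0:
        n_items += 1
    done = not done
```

Let's trace through this code step by step.

Initialize: items = [7, 5, 9, 2, 3, 4, 9, 1, 2]
Initialize: done = True
Initialize: n_items = 0
Entering loop: for val in items:
After iteration 1: val = 7, done = False, n_items = 0
After iteration 2: val = 5, done = True, n_items = 0
After iteration 3: val = 9, done = False, n_items = 0
After iteration 4: val = 2, done = True, n_items = 0
After iteration 5: val = 3, done = False, n_items = 0
After iteration 6: val = 4, done = True, n_items = 0
After iteration 7: val = 9, done = False, n_items = 0
After iteration 8: val = 1, done = True, n_items = 0
After iteration 9: val = 2, done = False, n_items = 1
Loop ends.

Final answer: 1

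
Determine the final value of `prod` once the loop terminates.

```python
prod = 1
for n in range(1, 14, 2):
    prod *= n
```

Let's trace through this code step by step.

Initialize: prod = 1
Entering loop: for n in range(1, 14, 2):
After iteration 1: n = 1, prod = 1
After iteration 2: n = 3, prod = 3
After iteration 3: n = 5, prod = 15
After iteration 4: n = 7, prod = 105
After iteration 5: n = 9, prod = 945
After iteration 6: n = 11, prod = 10395
After iteration 7: n = 13, prod = 135135
Loop ends.

Final answer: 135135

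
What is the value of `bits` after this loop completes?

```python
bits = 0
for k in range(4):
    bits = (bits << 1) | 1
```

Let's trace through this code step by step.

Initialize: bits = 0
Entering loop: for k in range(4):
After iteration 1: k = 0, bits = 1
After iteration 2: k = 1, bits = 3
After iteration 3: k = 2, bits = 7
After iteration 4: k = 3, bits = 15
Loop ends.

Final answer: 15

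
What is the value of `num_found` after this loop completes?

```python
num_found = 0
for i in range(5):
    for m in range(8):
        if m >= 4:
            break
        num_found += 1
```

Let's trace through this code step by step.

Initialize: num_found = 0
Entering loop: for i in range(5):
After iteration 1: i = 0, num_found = 4
After iteration 2: i = 1, num_found = 8
After iteration 3: i = 2, num_found = 12
After iteration 4: i = 3, num_found = 16
After iteration 5: i = 4, num_found = 20
Loop ends.

Final answer: 20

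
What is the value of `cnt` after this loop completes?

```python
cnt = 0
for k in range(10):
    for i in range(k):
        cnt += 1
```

Let's trace through this code step by step.

Initialize: cnt = 0
Entering loop: for k in range(10):
After iteration 1: k = 0, cnt = 0
After iteration 2: k = 1, cnt = 1, i = 0
After iteration 3: k = 2, cnt = 3, i = 1
After iteration 4: k = 3, cnt = 6, i = 2
After iteration 5: k = 4, cnt = 10, i = 3
After iteration 6: k = 5, cnt = 15, i = 4
After iteration 7: k = 6, cnt = 21, i = 5
After iteration 8: k = 7, cnt = 28, i = 6
After iteration 9: k = 8, cnt = 36, i = 7
After iteration 10: k = 9, cnt = 45, i = 8
Loop ends.

Final answer: 45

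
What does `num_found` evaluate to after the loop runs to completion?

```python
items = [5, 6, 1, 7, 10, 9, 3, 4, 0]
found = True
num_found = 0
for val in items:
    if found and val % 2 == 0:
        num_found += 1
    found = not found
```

Let's trace through this code step by step.

Initialize: items = [5, 6, 1, 7, 10, 9, 3, 4, 0]
Initialize: found = True
Initialize: num_found = 0
Entering loop: for val in items:
After iteration 1: val = 5, found = False, num_found = 0
After iteration 2: val = 6, found = True, num_found = 0
After iteration 3: val = 1, found = False, num_found = 0
After iteration 4: val = 7, found = True, num_found = 0
After iteration 5: val = 10, found = False, num_found = 1
After iteration 6: val = 9, found = True, num_found = 1
After iteration 7: val = 3, found = False, num_found = 1
After iteration 8: val = 4, found = True, num_found = 1
After iteration 9: val = 0, found = False, num_found = 2
Loop ends.

Final answer: 2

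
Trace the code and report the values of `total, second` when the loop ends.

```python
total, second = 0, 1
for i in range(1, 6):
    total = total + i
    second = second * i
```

Let's trace through this code step by step.

Initialize: total = 0
Initialize: second = 1
Entering loop: for i in range(1, 6):
After iteration 1: i = 1, total = 1, second = 1
After iteration 2: i = 2, total = 3, second = 2
After iteration 3: i = 3, total = 6, second = 6
After iteration 4: i = 4, total = 10, second = 24
After iteration 5: i = 5, total = 15, second = 120
Loop ends.

Final answer: 15, 120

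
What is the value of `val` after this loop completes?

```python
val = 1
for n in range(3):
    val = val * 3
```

Let's trace through this code step by step.

Initialize: val = 1
Entering loop: for n in range(3):
After iteration 1: n = 0, val = 3
After iteration 2: n = 1, val = 9
After iteration 3: n = 2, val = 27
Loop ends.

Final answer: 27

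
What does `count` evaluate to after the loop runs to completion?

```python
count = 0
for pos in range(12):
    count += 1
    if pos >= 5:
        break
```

Let's trace through this code step by step.

Initialize: count = 0
Entering loop: for pos in range(12):
After iteration 1: pos = 0, count = 1
After iteration 2: pos = 1, count = 2
After iteration 3: pos = 2, count = 3
After iteration 4: pos = 3, count = 4
After iteration 5: pos = 4, count = 5
After iteration 6: pos = 5, count = 6
Loop ends.

Final answer: 6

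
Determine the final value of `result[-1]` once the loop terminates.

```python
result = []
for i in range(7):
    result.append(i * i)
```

Let's trace through this code step by step.

Initialize: result = []
Entering loop: for i in range(7):
After iteration 1: i = 0, result = [0]
After iteration 2: i = 1, result = [0, 1]
After iteration 3: i = 2, result = [0, 1, 4]
After iteration 4: i = 3, result = [0, 1, 4, 9]
After iteration 5: i = 4, result = [0, 1, 4, 9, 16]
After iteration 6: i = 5, result = [0, 1, 4, 9, 16, 25]
After iteration 7: i = 6, result = [0, 1, 4, 9, 16, 25, 36]
Loop ends.
result[-1] = 36

Final answer: 36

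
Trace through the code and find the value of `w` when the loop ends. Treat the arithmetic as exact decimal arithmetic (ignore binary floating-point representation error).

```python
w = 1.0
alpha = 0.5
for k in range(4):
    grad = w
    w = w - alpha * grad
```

Let's trace through this code step by step.

Initialize: w = 1.0
Initialize: alpha = 0.5
Entering loop: for k in range(4):
After iteration 1: k = 0, w = 0.5, grad = 1.0
After iteration 2: k = 1, w = 0.25, grad = 0.5
After iteration 3: k = 2, w = 0.125, grad = 0.25
After iteration 4: k = 3, w = 0.0625, grad = 0.125
Loop ends.

Final answer: 0.0625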